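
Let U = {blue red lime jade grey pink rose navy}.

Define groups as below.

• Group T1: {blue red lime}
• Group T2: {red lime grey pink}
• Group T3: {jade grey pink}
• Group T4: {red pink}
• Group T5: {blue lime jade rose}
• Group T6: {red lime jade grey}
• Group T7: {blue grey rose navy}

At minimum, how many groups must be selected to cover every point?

3

T2, T3, and T7 cover everything between them: the union {blue, red, lime, jade, grey, pink, rose, navy} is all of U.
Only T7 contains navy, so T7 is forced; the remaining 4 points need at least 2 more groups (each remaining group adds at most 3) — so at least 3 groups are needed, and 3 is optimal.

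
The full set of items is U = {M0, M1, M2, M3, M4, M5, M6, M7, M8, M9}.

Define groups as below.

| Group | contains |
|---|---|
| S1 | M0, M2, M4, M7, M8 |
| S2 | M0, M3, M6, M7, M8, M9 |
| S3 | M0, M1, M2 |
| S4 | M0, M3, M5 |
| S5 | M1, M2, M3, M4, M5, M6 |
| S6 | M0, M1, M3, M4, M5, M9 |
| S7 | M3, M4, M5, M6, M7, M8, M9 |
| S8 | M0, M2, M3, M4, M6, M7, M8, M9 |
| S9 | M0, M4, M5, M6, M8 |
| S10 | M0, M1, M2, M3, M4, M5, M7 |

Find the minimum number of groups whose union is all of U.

2

S2 and S10 cover everything between them: the union {M0, M1, M2, M3, M4, M5, M6, M7, M8, M9} is all of U.
No single group has all 10 items (the largest, S8, has 8), so 2 is optimal.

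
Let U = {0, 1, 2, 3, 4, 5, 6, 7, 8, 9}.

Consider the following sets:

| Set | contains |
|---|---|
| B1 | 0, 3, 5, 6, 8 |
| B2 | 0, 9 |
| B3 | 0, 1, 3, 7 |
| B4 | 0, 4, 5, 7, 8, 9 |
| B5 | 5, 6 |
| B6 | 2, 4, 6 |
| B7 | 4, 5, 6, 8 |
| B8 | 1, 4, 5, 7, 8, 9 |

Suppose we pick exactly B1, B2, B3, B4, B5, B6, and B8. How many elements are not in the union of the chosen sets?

Union of B1, B2, B3, B4, B5, B6, B8 = {0, 1, 2, 3, 4, 5, 6, 7, 8, 9} — that's every element, so 0 are uncovered.

0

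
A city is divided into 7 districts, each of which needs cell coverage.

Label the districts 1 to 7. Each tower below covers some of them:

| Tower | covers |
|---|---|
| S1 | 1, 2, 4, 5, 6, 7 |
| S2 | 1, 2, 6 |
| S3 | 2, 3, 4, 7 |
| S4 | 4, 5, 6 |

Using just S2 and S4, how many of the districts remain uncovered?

Union of S2, S4 = {1, 2, 4, 5, 6}.
Not covered: 3, 7 — 2 districts.

2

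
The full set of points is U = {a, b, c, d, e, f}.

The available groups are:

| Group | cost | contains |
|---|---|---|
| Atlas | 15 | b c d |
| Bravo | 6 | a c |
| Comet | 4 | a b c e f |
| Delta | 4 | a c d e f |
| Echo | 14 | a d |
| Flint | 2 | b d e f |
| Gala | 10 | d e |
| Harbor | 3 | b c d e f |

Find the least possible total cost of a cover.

Delta, Flint together cover every point (Delta ∪ Flint = {a, b, c, d, e, f}); total cost 4 + 2 = 6.
No covering selection has total cost below 6.

6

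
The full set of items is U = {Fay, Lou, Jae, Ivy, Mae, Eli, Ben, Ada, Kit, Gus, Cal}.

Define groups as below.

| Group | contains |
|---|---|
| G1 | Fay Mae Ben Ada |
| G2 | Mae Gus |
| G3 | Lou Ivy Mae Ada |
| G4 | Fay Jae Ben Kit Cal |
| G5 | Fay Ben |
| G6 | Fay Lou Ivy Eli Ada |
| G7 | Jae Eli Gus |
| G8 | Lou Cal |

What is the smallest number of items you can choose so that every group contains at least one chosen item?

The 3 items {Lou, Ben, Gus} hit every group.
The groups G1, G7, G8 are pairwise disjoint, so any hitting set needs a separate item for each — at least 3. Hence 3 is optimal.

3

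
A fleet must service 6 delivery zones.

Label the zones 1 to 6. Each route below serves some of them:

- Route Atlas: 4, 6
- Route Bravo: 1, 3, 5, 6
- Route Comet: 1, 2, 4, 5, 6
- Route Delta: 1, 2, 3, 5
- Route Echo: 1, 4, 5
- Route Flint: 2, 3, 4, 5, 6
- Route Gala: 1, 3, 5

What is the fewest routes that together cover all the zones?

Take {Bravo, Flint}. Their union is {1, 2, 3, 4, 5, 6}, which is all 6 zones.
No single route has all 6 zones (the largest, Comet, has 5), so 2 is optimal.

2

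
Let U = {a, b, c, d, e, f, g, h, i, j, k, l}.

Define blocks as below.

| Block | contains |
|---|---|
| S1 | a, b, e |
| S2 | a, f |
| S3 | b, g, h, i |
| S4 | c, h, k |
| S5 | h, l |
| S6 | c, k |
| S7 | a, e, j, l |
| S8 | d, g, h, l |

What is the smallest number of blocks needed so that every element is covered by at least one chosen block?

Take {S2, S3, S4, S7, S8}. Their union is {a, b, c, d, e, f, g, h, i, j, k, l}, which is all 12 elements.
No 4 of the 8 blocks cover everything (all 70 combinations miss at least one element), so 5 is optimal.

5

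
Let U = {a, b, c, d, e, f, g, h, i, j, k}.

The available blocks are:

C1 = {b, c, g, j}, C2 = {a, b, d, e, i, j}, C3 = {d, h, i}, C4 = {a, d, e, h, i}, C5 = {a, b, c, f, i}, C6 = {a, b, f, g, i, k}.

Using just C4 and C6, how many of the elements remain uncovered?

Union of C4, C6 = {a, b, d, e, f, g, h, i, k}.
Not covered: c, j — 2 elements.

2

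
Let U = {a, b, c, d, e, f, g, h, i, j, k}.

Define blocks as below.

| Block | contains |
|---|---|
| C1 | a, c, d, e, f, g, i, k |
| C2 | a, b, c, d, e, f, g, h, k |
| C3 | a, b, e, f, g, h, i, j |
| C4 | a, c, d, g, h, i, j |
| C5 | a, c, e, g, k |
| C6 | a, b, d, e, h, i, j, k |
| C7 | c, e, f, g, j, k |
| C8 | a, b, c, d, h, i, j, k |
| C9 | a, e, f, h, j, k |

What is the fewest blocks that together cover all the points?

2

C1 and C8 cover everything between them: the union {a, b, c, d, e, f, g, h, i, j, k} is all of U.
No single block has all 11 points (the largest, C2, has 9), so 2 is optimal.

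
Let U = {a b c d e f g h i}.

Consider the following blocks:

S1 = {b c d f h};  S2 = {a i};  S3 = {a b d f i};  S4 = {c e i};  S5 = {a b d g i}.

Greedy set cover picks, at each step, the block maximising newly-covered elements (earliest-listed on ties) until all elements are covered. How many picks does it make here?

Greedy: pick S1 (covers 5 new) → pick S5 (covers 3 new) → pick S4 (covers 1 new). Total picks: 3.

3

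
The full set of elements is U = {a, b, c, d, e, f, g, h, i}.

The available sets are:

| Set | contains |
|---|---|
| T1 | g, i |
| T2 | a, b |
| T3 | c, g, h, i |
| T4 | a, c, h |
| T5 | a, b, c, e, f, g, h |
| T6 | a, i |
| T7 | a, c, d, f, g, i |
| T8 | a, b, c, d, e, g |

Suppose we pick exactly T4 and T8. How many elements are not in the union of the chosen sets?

2

Union of T4, T8 = {a, b, c, d, e, g, h}.
Not covered: f, i — 2 elements.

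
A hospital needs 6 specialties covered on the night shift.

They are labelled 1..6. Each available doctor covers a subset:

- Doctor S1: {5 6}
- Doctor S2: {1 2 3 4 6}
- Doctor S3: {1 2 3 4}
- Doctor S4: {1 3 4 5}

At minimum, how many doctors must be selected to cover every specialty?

Take {S2, S4}. Their union is {1, 2, 3, 4, 5, 6}, which is all 6 specialties.
No single doctor has all 6 specialties (the largest, S2, has 5), so 2 is optimal.

2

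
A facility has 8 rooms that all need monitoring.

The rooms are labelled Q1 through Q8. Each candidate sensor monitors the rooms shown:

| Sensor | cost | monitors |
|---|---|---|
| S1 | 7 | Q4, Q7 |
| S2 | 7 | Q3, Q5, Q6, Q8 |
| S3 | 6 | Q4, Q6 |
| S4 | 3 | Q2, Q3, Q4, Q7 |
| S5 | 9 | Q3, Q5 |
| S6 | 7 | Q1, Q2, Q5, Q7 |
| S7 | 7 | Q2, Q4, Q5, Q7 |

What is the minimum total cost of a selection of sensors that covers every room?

17

S2, S4, S6 together cover every room (S2 ∪ S4 ∪ S6 = {Q1, Q2, Q3, Q4, Q5, Q6, Q7, Q8}); total cost 7 + 3 + 7 = 17.
No covering selection has total cost below 17.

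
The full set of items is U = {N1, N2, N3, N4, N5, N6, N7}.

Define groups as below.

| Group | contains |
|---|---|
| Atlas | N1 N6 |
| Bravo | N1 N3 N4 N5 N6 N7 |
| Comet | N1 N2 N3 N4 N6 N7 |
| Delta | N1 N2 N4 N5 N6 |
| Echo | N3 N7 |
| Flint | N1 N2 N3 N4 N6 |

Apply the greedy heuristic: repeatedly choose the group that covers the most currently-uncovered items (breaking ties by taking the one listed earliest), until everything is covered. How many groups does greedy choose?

2

Greedy: pick Bravo (covers 6 new) → pick Comet (covers 1 new). Total picks: 2.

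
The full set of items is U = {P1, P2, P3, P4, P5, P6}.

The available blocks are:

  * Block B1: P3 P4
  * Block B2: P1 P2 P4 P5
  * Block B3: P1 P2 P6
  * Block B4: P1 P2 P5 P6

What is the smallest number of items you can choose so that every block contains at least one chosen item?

2

The 2 items {P4, P6} hit every block.
The blocks B1, B3 are pairwise disjoint, so any hitting set needs a separate item for each — at least 2. Hence 2 is optimal.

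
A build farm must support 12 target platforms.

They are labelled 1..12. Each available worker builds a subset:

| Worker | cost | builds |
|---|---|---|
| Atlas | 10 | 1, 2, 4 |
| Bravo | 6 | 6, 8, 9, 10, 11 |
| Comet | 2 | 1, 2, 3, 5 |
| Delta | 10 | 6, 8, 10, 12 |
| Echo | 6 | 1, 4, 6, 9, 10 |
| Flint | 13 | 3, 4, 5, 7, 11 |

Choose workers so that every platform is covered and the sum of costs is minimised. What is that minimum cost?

Comet, Delta, Echo, Flint together cover every platform (Comet ∪ Delta ∪ Echo ∪ Flint = {1, 2, 3, 4, 5, 6, 7, 8, 9, 10, 11, 12}); total cost 2 + 10 + 6 + 13 = 31.
The greedy pick Comet, Bravo, Echo, Delta, Flint costs 37; no covering selection beats 31.

31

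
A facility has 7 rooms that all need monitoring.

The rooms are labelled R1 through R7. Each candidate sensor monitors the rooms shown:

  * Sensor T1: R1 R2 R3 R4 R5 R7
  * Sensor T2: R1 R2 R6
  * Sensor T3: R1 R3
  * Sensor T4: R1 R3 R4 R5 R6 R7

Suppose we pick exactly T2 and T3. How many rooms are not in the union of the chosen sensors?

3

Union of T2, T3 = {R1, R2, R3, R6}.
Not covered: R4, R5, R7 — 3 rooms.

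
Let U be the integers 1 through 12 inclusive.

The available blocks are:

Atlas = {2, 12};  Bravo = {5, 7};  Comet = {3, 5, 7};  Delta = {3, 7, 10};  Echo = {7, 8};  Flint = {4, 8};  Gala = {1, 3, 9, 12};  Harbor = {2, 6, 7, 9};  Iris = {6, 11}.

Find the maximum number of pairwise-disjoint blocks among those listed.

4

Atlas, Bravo, Flint, Iris are pairwise disjoint (Atlas={2,12}; Bravo={5,7}; Flint={4,8}; Iris={6,11}).
Every remaining block overlaps one of these, and no 5 of the listed blocks are pairwise disjoint, so 4 is the maximum.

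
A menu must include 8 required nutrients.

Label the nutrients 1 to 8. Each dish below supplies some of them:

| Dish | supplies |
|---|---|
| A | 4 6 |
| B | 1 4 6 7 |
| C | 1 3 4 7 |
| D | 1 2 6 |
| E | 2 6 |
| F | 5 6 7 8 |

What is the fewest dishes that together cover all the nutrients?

C and D and F together: C ∪ D ∪ F = {1, 2, 3, 4, 5, 6, 7, 8} — every nutrient is covered.
Only C contains 3, so C is forced; the remaining 4 nutrients need at least 2 more dishes (each remaining dish adds at most 3) — so at least 3 dishes are needed, and 3 is optimal.

3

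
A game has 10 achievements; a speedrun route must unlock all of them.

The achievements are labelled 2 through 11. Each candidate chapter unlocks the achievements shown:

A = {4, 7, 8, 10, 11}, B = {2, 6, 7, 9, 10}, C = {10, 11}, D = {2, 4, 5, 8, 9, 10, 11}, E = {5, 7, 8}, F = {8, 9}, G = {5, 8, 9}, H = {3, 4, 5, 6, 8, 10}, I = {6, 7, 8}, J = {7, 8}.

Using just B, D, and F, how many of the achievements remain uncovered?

1

Union of B, D, F = {2, 4, 5, 6, 7, 8, 9, 10, 11}.
Not covered: 3 — 1 achievement.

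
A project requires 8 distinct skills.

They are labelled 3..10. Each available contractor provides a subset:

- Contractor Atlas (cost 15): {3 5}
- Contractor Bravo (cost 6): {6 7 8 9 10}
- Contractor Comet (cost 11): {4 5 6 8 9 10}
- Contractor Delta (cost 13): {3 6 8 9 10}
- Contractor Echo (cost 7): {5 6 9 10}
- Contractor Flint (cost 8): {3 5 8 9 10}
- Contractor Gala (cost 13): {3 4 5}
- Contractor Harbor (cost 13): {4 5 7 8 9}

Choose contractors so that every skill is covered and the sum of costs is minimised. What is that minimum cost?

19

Bravo, Gala together cover every skill (Bravo ∪ Gala = {3, 4, 5, 6, 7, 8, 9, 10}); total cost 6 + 13 = 19.
The greedy pick Bravo, Flint, Comet costs 25; no covering selection beats 19.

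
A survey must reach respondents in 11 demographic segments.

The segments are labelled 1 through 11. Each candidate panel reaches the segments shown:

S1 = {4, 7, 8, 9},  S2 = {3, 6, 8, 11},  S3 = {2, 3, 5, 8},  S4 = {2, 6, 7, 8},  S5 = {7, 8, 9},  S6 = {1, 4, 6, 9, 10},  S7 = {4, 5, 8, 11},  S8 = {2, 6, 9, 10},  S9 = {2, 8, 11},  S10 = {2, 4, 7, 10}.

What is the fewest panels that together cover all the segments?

Take {S1, S3, S6, S7}. Their union is {1, 2, 3, 4, 5, 6, 7, 8, 9, 10, 11}, which is all 11 segments.
No 3 of the 10 panels cover everything (all 120 combinations miss at least one segment), so 4 is optimal.

4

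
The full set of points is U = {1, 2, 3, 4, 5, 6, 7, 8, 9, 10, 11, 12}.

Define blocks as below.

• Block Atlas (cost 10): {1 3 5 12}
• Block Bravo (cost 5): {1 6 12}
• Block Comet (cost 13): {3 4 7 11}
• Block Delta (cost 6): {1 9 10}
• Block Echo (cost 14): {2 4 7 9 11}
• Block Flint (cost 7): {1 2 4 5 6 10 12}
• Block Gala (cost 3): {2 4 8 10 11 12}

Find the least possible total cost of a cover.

Comet, Delta, Flint, Gala together cover every point (Comet ∪ Delta ∪ Flint ∪ Gala = {1, 2, 3, 4, 5, 6, 7, 8, 9, 10, 11, 12}); total cost 13 + 6 + 7 + 3 = 29.
No covering selection has total cost below 29.

29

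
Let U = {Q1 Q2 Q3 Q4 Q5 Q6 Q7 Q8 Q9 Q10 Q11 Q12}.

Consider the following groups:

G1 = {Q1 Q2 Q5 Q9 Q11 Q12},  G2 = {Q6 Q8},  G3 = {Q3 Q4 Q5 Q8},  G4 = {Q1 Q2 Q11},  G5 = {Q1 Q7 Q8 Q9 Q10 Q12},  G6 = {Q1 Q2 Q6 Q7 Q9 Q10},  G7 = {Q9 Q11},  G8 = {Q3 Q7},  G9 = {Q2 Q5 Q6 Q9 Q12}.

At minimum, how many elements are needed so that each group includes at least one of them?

The 4 elements {Q2, Q7, Q8, Q11} hit every group.
No choice of 3 elements meets every group, so 4 is the minimum.

4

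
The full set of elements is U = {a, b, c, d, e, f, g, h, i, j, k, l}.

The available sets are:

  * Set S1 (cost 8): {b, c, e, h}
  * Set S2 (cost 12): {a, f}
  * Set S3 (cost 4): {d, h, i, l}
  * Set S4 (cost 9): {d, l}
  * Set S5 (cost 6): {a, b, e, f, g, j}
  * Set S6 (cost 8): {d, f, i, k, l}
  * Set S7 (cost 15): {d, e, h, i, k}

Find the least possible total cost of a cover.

22

S1, S5, S6 together cover every element (S1 ∪ S5 ∪ S6 = {a, b, c, d, e, f, g, h, i, j, k, l}); total cost 8 + 6 + 8 = 22.
The greedy pick S3, S5, S1, S6 costs 26; no covering selection beats 22.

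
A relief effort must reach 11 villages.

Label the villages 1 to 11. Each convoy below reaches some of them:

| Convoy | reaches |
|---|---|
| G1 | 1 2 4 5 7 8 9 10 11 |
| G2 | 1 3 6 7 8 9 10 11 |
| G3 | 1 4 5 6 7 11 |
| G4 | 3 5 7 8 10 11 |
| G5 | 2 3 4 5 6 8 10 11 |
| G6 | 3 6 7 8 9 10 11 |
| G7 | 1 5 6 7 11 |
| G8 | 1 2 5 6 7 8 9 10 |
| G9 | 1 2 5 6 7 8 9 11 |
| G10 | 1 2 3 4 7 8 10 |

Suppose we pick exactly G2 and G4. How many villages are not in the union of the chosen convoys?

Union of G2, G4 = {1, 3, 5, 6, 7, 8, 9, 10, 11}.
Not covered: 2, 4 — 2 villages.

2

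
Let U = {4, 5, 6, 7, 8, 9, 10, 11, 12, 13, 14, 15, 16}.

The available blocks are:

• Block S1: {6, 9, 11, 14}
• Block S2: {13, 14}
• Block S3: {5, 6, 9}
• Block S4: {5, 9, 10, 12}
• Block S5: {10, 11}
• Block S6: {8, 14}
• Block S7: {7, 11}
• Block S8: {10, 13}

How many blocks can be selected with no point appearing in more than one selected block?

S3, S6, S7, S8 are pairwise disjoint (S3={5,6,9}; S6={8,14}; S7={7,11}; S8={10,13}).
Every remaining block overlaps one of these, and no 5 of the listed blocks are pairwise disjoint, so 4 is the maximum.

4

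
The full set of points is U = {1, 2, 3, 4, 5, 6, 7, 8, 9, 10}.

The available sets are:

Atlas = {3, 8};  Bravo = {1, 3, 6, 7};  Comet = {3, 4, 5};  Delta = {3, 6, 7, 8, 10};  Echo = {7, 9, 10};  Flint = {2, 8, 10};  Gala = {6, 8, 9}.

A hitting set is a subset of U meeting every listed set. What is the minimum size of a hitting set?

3

Take H = {4, 7, 8}. Each listed set contains at least one of these, so H is a hitting set of size 3.
No choice of 2 points meets every set, so 3 is the minimum.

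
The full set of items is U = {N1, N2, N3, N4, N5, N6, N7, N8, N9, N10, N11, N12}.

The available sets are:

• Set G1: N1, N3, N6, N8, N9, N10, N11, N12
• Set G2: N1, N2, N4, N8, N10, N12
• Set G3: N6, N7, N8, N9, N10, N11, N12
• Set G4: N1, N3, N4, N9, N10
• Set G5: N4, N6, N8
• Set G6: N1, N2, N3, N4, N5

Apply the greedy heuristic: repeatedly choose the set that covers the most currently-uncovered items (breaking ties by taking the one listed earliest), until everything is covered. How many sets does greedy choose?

3

Greedy: pick G1 (covers 8 new) → pick G6 (covers 3 new) → pick G3 (covers 1 new). Total picks: 3.
(The true minimum cover uses only 2 sets, so greedy is not optimal here.)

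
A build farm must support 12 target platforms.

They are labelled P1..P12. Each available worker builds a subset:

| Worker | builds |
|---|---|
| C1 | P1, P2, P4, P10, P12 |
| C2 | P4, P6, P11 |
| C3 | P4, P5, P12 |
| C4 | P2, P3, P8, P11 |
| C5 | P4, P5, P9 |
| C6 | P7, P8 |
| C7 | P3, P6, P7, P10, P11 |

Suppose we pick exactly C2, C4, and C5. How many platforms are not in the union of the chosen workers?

4

Union of C2, C4, C5 = {P2, P3, P4, P5, P6, P8, P9, P11}.
Not covered: P1, P7, P10, P12 — 4 platforms.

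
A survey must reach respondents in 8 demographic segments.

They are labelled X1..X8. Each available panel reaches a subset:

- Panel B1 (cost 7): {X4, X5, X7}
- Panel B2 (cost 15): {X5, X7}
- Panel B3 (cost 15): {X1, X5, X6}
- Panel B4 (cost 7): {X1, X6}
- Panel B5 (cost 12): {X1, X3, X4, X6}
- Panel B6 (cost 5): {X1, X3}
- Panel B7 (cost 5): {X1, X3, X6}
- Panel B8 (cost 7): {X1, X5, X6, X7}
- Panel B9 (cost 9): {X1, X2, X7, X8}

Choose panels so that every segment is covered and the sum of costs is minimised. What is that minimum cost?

21

B1, B7, B9 together cover every segment (B1 ∪ B7 ∪ B9 = {X1, X2, X3, X4, X5, X6, X7, X8}); total cost 7 + 5 + 9 = 21.
No covering selection has total cost below 21.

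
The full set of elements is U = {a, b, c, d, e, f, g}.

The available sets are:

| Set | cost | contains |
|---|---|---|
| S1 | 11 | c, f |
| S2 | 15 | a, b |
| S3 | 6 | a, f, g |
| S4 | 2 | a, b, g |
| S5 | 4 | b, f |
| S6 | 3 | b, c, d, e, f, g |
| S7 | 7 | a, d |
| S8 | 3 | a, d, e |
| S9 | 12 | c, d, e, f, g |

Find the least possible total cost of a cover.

S4, S6 together cover every element (S4 ∪ S6 = {a, b, c, d, e, f, g}); total cost 2 + 3 = 5.
No covering selection has total cost below 5.

5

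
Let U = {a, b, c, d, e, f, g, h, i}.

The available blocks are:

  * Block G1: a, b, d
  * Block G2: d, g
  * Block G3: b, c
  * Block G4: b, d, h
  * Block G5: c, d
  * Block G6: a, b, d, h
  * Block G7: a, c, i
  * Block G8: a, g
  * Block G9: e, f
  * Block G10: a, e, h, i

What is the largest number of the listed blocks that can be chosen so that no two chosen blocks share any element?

G5, G8, G9 are pairwise disjoint (G5={c,d}; G8={a,g}; G9={e,f}).
Every remaining block overlaps one of these, and no 4 of the listed blocks are pairwise disjoint, so 3 is the maximum.

3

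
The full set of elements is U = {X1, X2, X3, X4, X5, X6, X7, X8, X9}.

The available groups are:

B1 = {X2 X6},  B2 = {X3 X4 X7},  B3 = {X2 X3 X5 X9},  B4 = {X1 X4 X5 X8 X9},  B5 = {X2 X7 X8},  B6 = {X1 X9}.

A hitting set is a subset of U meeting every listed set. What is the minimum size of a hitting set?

3

The 3 elements {X1, X2, X4} hit every group.
The groups B1, B2, B6 are pairwise disjoint, so any hitting set needs a separate element for each — at least 3. Hence 3 is optimal.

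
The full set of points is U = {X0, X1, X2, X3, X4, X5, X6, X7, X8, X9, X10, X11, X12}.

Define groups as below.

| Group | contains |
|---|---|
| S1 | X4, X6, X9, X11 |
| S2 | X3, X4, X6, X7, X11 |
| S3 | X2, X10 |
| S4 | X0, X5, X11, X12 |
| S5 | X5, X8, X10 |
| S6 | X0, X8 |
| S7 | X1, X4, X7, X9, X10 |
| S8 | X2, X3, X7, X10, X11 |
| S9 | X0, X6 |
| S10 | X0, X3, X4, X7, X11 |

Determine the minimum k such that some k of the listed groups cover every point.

Take {S4, S6, S7, S8, S9}. Their union is {X0, X1, X2, X3, X4, X5, X6, X7, X8, X9, X10, X11, X12}, which is all 13 points.
No 4 of the 10 groups cover everything (all 210 combinations miss at least one point), so 5 is optimal.

5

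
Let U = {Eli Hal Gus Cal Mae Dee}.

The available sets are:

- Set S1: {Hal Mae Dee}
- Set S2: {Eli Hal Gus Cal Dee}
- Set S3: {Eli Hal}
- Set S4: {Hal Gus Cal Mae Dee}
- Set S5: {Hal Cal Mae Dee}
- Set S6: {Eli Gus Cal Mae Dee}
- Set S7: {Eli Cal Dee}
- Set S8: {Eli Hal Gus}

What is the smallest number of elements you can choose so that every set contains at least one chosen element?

The 2 elements {Hal, Dee} hit every set.
No single element lies in every set, so at least 2 are needed and 2 is optimal.

2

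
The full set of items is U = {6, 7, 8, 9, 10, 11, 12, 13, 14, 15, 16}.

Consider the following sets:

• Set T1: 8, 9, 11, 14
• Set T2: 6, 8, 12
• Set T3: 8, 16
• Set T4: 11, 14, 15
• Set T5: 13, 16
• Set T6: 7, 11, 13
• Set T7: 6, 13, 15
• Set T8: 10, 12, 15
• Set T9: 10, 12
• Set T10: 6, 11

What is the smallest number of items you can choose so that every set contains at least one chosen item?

H = {6, 10, 11, 16} meets every set (each contains at least one member of H), and |H| = 4.
No choice of 3 items meets every set, so 4 is the minimum.

4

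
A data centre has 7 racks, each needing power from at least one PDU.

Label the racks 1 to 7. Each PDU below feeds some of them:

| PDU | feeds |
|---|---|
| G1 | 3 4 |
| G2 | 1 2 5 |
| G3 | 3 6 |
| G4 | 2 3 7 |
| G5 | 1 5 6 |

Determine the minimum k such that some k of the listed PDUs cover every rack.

Take {G1, G4, G5}. Their union is {1, 2, 3, 4, 5, 6, 7}, which is all 7 racks.
Each PDU has at most 3 racks, and 2·3 = 6 < 7 — so at least 3 PDUs are needed, and 3 is optimal.

3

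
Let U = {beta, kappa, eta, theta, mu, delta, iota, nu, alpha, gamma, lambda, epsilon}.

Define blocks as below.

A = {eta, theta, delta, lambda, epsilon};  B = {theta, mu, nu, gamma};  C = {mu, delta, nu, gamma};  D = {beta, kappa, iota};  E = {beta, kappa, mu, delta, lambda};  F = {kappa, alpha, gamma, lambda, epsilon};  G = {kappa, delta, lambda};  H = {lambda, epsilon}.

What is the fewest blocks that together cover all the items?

4

A and B and D and F together: A ∪ B ∪ D ∪ F = {beta, kappa, eta, theta, mu, delta, iota, nu, alpha, gamma, lambda, epsilon} — every item is covered.
Only A contains eta, so A is forced; the remaining 7 items need at least 3 more blocks (each remaining block adds at most 3) — so at least 4 blocks are needed, and 4 is optimal.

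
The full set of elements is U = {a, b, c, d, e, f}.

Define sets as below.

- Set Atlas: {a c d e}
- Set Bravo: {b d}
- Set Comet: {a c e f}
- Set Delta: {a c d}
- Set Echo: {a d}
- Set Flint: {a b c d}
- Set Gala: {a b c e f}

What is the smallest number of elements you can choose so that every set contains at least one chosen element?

H = {a, d} meets every set (each contains at least one member of H), and |H| = 2.
The sets Bravo, Comet are pairwise disjoint, so any hitting set needs a separate element for each — at least 2. Hence 2 is optimal.

2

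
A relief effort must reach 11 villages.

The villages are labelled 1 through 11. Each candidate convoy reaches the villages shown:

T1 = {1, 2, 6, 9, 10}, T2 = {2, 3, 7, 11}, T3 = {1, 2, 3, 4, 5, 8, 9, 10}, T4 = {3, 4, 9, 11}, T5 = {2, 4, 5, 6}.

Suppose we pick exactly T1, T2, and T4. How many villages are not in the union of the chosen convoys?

Union of T1, T2, T4 = {1, 2, 3, 4, 6, 7, 9, 10, 11}.
Not covered: 5, 8 — 2 villages.

2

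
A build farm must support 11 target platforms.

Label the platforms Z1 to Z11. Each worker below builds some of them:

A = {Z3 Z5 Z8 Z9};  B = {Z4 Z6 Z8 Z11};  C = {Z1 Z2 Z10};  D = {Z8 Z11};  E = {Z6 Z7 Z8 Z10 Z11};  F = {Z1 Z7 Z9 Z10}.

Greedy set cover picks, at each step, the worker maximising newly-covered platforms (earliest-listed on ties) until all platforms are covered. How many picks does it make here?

4

Greedy: pick E (covers 5 new) → pick A (covers 3 new) → pick C (covers 2 new) → pick B (covers 1 new). Total picks: 4.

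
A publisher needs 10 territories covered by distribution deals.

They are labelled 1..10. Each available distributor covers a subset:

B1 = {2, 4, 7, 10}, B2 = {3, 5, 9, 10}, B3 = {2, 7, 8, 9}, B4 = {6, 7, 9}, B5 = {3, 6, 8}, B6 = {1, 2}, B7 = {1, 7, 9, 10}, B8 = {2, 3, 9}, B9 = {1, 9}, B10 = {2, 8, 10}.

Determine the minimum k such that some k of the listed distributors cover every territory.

4

Take {B1, B2, B5, B6}. Their union is {1, 2, 3, 4, 5, 6, 7, 8, 9, 10}, which is all 10 territories.
No 3 of the 10 distributors cover everything (all 120 combinations miss at least one territory), so 4 is optimal.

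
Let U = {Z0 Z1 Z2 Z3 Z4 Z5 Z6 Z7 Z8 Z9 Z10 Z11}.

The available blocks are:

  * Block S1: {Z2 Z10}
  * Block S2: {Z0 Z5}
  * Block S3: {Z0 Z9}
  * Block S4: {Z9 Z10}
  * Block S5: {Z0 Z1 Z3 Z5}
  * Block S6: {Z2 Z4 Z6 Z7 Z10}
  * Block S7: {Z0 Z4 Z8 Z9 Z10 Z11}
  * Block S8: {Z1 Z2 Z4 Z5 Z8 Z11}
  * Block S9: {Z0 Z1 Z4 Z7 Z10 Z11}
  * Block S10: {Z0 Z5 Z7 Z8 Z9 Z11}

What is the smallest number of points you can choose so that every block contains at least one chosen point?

H = {Z0, Z10, Z11} meets every block (each contains at least one member of H), and |H| = 3.
No choice of 2 points meets every block, so 3 is the minimum.

3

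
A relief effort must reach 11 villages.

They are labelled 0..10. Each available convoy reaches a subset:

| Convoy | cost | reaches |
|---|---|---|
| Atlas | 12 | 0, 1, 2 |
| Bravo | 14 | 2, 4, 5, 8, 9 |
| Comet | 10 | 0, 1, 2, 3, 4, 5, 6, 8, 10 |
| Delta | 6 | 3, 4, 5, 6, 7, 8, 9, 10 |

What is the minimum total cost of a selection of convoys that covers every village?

16

Comet, Delta together cover every village (Comet ∪ Delta = {0, 1, 2, 3, 4, 5, 6, 7, 8, 9, 10}); total cost 10 + 6 = 16.
No covering selection has total cost below 16.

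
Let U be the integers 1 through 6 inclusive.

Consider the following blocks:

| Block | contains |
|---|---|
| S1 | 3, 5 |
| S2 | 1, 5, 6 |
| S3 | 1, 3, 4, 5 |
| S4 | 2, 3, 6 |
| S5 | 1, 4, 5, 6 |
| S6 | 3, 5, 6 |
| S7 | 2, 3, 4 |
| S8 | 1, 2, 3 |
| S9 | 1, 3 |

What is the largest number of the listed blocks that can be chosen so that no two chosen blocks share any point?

S2, S7 are pairwise disjoint (S2={1,5,6}; S7={2,3,4}).
Every remaining block overlaps one of these, and no 3 of the listed blocks are pairwise disjoint, so 2 is the maximum.

2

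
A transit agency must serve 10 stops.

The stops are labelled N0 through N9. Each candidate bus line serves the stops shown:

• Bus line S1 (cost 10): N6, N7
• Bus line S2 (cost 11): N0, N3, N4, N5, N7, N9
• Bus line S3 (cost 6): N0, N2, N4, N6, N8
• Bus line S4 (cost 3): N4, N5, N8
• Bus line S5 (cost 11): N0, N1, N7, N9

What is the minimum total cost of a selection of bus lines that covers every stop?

28

S2, S3, S5 together cover every stop (S2 ∪ S3 ∪ S5 = {N0, N1, N2, N3, N4, N5, N6, N7, N8, N9}); total cost 11 + 6 + 11 = 28.
The greedy pick S4, S3, S2, S5 costs 31; no covering selection beats 28.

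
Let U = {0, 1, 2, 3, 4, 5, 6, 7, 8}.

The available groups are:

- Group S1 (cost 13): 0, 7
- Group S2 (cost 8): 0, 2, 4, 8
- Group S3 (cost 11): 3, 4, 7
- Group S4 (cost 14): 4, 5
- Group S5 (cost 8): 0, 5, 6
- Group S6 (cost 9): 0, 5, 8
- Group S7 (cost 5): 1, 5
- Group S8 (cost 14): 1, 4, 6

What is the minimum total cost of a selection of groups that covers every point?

S2, S3, S5, S7 together cover every point (S2 ∪ S3 ∪ S5 ∪ S7 = {0, 1, 2, 3, 4, 5, 6, 7, 8}); total cost 8 + 11 + 8 + 5 = 32.
No covering selection has total cost below 32.

32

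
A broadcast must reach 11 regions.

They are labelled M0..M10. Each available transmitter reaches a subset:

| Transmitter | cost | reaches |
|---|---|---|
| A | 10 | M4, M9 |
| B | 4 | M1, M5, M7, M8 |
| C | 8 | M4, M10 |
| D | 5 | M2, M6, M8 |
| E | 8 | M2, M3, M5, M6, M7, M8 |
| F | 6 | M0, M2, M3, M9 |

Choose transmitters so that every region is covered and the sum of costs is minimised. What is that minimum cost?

23

B, C, D, F together cover every region (B ∪ C ∪ D ∪ F = {M0, M1, M2, M3, M4, M5, M6, M7, M8, M9, M10}); total cost 4 + 8 + 5 + 6 = 23.
No covering selection has total cost below 23.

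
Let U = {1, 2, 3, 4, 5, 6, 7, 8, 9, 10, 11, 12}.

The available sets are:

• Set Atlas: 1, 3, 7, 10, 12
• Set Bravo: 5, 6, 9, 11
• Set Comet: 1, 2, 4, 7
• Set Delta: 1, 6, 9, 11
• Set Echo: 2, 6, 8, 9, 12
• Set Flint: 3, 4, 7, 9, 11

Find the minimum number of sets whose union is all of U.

Take {Atlas, Bravo, Comet, Echo}. Their union is {1, 2, 3, 4, 5, 6, 7, 8, 9, 10, 11, 12}, which is all 12 elements.
No 3 of the 6 sets cover everything (all 20 combinations miss at least one element), so 4 is optimal.

4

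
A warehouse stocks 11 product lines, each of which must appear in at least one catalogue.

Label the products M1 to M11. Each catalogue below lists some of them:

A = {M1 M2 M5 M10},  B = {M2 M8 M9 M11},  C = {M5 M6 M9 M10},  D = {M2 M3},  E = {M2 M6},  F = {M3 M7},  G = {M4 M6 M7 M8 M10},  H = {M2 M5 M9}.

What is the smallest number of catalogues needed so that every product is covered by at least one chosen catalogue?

4

A and B and F and G together: A ∪ B ∪ F ∪ G = {M1, M2, M3, M4, M5, M6, M7, M8, M9, M10, M11} — every product is covered.
No 3 of the 8 catalogues cover everything (all 56 combinations miss at least one product), so 4 is optimal.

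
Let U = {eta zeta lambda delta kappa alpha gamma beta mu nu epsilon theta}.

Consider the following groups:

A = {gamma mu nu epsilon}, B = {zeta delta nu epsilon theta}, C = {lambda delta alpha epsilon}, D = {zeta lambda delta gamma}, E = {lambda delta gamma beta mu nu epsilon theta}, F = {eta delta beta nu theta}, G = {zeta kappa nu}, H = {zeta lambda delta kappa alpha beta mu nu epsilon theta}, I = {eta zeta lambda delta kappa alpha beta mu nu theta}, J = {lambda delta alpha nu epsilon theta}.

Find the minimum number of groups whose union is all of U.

2

A and I cover everything between them: the union {eta, zeta, lambda, delta, kappa, alpha, gamma, beta, mu, nu, epsilon, theta} is all of U.
No single group has all 12 elements (the largest, H, has 10), so 2 is optimal.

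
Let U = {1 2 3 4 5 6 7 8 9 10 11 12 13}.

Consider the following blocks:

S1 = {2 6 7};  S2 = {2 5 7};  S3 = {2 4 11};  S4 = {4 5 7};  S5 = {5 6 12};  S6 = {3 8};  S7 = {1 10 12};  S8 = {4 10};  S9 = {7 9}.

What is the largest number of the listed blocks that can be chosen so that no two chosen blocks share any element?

S3, S5, S6, S9 are pairwise disjoint (S3={2,4,11}; S5={5,6,12}; S6={3,8}; S9={7,9}).
Every remaining block overlaps one of these, and no 5 of the listed blocks are pairwise disjoint, so 4 is the maximum.

4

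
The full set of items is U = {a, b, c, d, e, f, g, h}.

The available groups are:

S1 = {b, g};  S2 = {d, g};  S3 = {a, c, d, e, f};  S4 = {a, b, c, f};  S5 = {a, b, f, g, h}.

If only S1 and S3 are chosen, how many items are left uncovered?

1

Union of S1, S3 = {a, b, c, d, e, f, g}.
Not covered: h — 1 item.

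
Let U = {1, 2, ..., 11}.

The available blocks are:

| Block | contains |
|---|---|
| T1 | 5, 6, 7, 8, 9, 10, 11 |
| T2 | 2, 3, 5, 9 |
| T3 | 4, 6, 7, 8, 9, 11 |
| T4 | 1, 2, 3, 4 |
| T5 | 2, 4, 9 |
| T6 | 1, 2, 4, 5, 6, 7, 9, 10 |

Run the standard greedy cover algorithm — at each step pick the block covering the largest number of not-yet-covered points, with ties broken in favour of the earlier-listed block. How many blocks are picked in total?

Greedy: pick T6 (covers 8 new) → pick T1 (covers 2 new) → pick T2 (covers 1 new). Total picks: 3.
(The true minimum cover uses only 2 blocks, so greedy is not optimal here.)

3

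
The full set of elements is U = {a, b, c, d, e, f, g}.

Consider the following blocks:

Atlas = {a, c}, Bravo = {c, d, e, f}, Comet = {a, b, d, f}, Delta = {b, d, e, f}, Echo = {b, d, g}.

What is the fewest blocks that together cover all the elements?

Atlas and Delta and Echo together: Atlas ∪ Delta ∪ Echo = {a, b, c, d, e, f, g} — every element is covered.
Only Echo contains g, so Echo is forced; the remaining 4 elements need at least 2 more blocks (each remaining block adds at most 3) — so at least 3 blocks are needed, and 3 is optimal.

3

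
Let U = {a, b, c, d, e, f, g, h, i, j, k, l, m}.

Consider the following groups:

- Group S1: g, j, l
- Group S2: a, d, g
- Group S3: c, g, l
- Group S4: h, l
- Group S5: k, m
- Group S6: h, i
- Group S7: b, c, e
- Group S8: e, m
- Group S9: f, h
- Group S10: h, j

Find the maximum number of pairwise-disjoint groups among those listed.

4

S2, S4, S5, S7 are pairwise disjoint (S2={a,d,g}; S4={h,l}; S5={k,m}; S7={b,c,e}).
Every remaining group overlaps one of these, and no 5 of the listed groups are pairwise disjoint, so 4 is the maximum.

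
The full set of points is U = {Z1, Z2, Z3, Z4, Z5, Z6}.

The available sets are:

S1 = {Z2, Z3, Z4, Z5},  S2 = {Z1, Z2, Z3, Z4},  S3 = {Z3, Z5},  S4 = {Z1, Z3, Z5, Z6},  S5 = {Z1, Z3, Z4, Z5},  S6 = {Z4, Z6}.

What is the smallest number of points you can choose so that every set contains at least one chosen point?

2

H = {Z3, Z4} meets every set (each contains at least one member of H), and |H| = 2.
The sets S3, S6 are pairwise disjoint, so any hitting set needs a separate point for each — at least 2. Hence 2 is optimal.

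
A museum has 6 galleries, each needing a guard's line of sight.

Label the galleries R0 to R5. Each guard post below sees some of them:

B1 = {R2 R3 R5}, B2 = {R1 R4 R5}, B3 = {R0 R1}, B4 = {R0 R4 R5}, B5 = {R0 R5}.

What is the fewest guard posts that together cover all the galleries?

3

Take {B1, B2, B5}. Their union is {R0, R1, R2, R3, R4, R5}, which is all 6 galleries.
Only B1 contains R2, so B1 is forced; the remaining 3 galleries need at least 2 more guard posts (each remaining guard post adds at most 2) — so at least 3 guard posts are needed, and 3 is optimal.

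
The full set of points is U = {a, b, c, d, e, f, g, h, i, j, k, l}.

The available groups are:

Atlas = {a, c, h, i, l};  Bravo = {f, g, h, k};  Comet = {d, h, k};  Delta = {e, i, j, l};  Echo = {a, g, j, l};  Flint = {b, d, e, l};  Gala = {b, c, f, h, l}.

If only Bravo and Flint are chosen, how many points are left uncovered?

Union of Bravo, Flint = {b, d, e, f, g, h, k, l}.
Not covered: a, c, i, j — 4 points.

4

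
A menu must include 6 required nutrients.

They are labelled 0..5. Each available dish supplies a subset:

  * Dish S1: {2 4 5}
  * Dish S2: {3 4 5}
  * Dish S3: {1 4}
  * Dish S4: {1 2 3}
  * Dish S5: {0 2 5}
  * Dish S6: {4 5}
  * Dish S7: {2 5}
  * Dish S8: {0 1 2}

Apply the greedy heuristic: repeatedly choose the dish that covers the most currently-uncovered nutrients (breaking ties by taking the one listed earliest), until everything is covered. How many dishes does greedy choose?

Greedy: pick S1 (covers 3 new) → pick S4 (covers 2 new) → pick S5 (covers 1 new). Total picks: 3.
(The true minimum cover uses only 2 dishes, so greedy is not optimal here.)

3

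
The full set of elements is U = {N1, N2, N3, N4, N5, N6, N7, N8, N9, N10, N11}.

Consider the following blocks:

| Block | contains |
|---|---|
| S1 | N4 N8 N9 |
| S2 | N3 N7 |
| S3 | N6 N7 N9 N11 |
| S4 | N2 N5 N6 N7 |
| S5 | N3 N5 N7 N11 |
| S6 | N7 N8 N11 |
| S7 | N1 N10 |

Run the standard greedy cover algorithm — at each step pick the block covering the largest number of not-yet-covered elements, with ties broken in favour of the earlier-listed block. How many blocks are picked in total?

5

Greedy: pick S3 (covers 4 new) → pick S1 (covers 2 new) → pick S4 (covers 2 new) → pick S7 (covers 2 new) → pick S2 (covers 1 new). Total picks: 5.
(The true minimum cover uses only 4 blocks, so greedy is not optimal here.)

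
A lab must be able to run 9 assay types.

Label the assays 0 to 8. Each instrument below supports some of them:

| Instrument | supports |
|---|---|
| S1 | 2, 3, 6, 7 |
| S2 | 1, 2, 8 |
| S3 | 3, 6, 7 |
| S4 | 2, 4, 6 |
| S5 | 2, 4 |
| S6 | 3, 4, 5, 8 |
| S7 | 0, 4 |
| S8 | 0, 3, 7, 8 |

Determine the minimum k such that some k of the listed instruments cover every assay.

4

Take {S2, S3, S6, S7}. Their union is {0, 1, 2, 3, 4, 5, 6, 7, 8}, which is all 9 assays.
No 3 of the 8 instruments cover everything (all 56 combinations miss at least one assay), so 4 is optimal.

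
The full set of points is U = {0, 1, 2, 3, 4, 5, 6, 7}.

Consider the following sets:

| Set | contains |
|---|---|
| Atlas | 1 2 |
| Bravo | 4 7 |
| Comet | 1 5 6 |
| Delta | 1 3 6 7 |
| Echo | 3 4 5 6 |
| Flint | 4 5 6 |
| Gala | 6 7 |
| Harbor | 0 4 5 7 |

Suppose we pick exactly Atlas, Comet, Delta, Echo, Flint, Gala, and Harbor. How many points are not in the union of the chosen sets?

Union of Atlas, Comet, Delta, Echo, Flint, Gala, Harbor = {0, 1, 2, 3, 4, 5, 6, 7} — that's every point, so 0 are uncovered.

0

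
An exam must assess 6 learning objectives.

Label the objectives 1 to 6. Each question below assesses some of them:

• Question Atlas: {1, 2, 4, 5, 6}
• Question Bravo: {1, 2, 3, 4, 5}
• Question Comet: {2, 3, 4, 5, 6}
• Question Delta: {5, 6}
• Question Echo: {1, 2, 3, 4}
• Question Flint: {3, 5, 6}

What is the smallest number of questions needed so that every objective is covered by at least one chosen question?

2

Atlas and Echo together: Atlas ∪ Echo = {1, 2, 3, 4, 5, 6} — every objective is covered.
No single question has all 6 objectives (the largest, Atlas, has 5), so 2 is optimal.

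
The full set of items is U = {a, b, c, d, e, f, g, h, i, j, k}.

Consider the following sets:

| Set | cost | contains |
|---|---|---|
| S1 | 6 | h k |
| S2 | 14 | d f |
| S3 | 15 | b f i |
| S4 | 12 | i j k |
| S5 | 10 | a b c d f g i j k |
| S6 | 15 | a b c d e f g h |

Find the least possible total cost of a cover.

25

S5, S6 together cover every item (S5 ∪ S6 = {a, b, c, d, e, f, g, h, i, j, k}); total cost 10 + 15 = 25.
The greedy pick S5, S1, S6 costs 31; no covering selection beats 25.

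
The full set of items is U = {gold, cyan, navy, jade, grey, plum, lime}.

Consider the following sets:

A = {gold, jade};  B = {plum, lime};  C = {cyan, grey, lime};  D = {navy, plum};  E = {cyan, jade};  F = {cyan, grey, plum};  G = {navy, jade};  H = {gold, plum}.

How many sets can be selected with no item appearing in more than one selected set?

C, G, H are pairwise disjoint (C={cyan,grey,lime}; G={navy,jade}; H={gold,plum}).
Every remaining set overlaps one of these, and no 4 of the listed sets are pairwise disjoint, so 3 is the maximum.

3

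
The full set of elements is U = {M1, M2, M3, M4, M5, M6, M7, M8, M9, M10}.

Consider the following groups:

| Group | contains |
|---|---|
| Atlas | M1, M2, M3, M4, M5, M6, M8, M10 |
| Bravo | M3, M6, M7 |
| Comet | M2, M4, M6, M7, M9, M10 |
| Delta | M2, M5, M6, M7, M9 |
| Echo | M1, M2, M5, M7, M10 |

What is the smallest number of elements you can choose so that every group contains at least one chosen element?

Take H = {M1, M7}. Each listed group contains at least one of these, so H is a hitting set of size 2.
No single element lies in every group, so at least 2 are needed and 2 is optimal.

2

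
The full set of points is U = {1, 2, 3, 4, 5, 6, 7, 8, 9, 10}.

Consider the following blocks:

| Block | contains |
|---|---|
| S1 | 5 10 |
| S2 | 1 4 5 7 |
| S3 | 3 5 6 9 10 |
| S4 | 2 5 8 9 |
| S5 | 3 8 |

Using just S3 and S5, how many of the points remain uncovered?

4

Union of S3, S5 = {3, 5, 6, 8, 9, 10}.
Not covered: 1, 2, 4, 7 — 4 points.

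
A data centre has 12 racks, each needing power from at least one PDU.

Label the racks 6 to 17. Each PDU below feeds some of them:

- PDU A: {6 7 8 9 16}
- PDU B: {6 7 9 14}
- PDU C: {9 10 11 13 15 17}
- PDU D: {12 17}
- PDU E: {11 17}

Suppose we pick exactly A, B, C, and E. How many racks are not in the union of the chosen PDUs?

1

Union of A, B, C, E = {6, 7, 8, 9, 10, 11, 13, 14, 15, 16, 17}.
Not covered: 12 — 1 rack.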